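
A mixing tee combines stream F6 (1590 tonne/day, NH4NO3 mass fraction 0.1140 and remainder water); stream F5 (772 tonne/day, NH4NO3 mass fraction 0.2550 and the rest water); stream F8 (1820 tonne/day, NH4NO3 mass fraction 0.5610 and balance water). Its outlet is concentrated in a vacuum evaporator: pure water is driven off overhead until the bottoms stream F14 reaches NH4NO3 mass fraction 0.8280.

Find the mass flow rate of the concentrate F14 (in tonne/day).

NH4NO3 entering = 1590×0.114 + 772×0.255 + 1820×0.561 = 1399.1 tonne/day.
All NH4NO3 reports to F14, so F14 = 1399.1/0.828 = 1689.8 tonne/day.

1690 tonne/day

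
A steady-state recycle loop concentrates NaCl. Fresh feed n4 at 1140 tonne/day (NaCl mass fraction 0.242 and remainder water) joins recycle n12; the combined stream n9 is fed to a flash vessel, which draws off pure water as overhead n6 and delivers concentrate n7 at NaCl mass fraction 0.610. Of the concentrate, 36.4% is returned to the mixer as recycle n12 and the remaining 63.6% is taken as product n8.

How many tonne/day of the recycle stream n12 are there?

258.8 tonne/day

Overall NaCl balance (none leaves overhead): NaCl in fresh feed = NaCl in product, i.e. 1140×0.242 = (1−0.364)·n7·0.610.
n7 = 275.88/(0.610×0.636) = 711.1 tonne/day.
Recycle n12 = 0.364×711.1 = 258.84 tonne/day.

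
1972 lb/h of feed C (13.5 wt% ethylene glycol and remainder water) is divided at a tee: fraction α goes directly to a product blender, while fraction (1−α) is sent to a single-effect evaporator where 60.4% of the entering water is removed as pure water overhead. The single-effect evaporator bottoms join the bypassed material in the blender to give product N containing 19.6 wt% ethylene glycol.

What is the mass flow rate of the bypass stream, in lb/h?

797.3 lb/h

All 1972×0.135 = 266.22 lb/h of ethylene glycol reaches N, so N = 266.22/0.196 = 1358.3 lb/h and vapour = 613.73 lb/h.
The evaporator receives (1−α)·1972 of feed at 0.865 water and removes 0.604 of that water:
0.604×0.865×(1−α)×1972 = 613.73
(1−α) = 613.73/1030.3 = 0.5957;  α = 0.4043.
Bypass flow = 0.4043×1972 = 797.3 lb/h.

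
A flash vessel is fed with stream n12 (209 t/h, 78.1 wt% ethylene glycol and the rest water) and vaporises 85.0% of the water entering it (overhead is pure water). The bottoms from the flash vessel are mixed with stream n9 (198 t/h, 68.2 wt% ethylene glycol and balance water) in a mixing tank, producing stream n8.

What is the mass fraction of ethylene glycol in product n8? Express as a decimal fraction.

Vapour removed = 0.850×0.219×209 = 38.905 t/h; concentrate = 170.09 t/h.
ethylene glycol reaching the mixer = 163.23 (from concentrate) + 198×0.682 = 298.26 t/h.
Product flow = 170.09 + 198 = 368.09 t/h; ethylene glycol fraction = 0.810.

0.810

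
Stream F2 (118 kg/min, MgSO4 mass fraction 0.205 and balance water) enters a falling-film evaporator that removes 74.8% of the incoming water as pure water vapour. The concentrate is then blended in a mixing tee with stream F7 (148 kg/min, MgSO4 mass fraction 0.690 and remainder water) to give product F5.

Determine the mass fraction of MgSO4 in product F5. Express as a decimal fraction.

Vapour removed = 0.748×0.795×118 = 70.17 kg/min; concentrate = 47.83 kg/min.
MgSO4 reaching the mixer = 24.19 (from concentrate) + 148×0.690 = 126.31 kg/min.
Product flow = 47.83 + 148 = 195.83 kg/min; MgSO4 fraction = 0.645.

0.645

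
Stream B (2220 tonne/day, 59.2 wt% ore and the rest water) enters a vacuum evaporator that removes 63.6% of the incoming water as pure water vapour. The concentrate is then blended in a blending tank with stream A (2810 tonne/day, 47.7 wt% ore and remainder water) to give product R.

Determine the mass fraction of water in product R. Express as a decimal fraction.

0.404

Vapour removed = 0.636×0.408×2220 = 576.06 tonne/day; concentrate = 1643.9 tonne/day.
water reaching the mixer = 329.7 (from concentrate) + 2810×0.523 = 1799.3 tonne/day.
Product flow = 1643.9 + 2810 = 4453.9 tonne/day; water fraction = 0.404.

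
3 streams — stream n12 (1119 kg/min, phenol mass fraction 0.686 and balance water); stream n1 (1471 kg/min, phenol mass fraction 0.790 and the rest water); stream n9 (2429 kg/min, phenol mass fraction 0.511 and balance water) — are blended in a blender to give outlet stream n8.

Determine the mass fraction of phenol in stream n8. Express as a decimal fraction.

0.632

Total flow out = 1119 + 1471 + 2429 = 5019 kg/min.
phenol in = 1119×0.686 + 1471×0.790 + 2429×0.511 = 3170.9 kg/min.
phenol mass fraction in n8 = 3170.9/5019 = 0.632.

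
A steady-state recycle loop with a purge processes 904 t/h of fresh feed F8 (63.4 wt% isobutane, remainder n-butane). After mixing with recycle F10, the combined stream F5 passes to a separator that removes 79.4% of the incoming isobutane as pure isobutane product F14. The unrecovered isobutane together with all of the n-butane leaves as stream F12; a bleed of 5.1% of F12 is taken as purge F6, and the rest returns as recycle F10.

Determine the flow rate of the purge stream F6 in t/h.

n-butane enters only via F8 and leaves only via the purge: 904×0.366 = 0.051×(n-butane in F12), and the separator passes all n-butane, so n-butane in F5 = n-butane in F12 = 6487.5 t/h.
isobutane in F5: m_A = 904×0.634 + (1−0.051)·(1−0.794)·m_A, so m_A = 573.14/0.8045 = 712.41 t/h.
F12 = (1−0.794)×712.41 + 6487.5 = 6634.3 t/h.
Purge F6 = 0.051×6634.3 = 338.35 t/h.

338.3 t/h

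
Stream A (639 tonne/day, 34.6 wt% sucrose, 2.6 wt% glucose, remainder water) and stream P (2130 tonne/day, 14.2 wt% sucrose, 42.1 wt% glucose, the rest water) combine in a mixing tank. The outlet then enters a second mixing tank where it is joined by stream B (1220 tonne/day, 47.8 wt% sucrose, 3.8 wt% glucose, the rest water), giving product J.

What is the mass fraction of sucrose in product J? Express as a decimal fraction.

Overall, product flow = 3989 tonne/day.
sucrose in = 639×0.346 + 2130×0.142 + 1220×0.478 = 1106.7 tonne/day.
sucrose fraction in J = 0.277.

0.277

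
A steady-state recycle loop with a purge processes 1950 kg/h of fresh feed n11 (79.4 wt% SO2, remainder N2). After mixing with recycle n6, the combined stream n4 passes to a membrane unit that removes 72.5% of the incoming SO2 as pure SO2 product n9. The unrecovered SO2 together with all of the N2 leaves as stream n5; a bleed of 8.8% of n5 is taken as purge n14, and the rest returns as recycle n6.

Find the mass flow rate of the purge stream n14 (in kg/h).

N2 enters only via n11 and leaves only via the purge: 1950×0.206 = 0.088×(N2 in n5), and the membrane unit passes all N2, so N2 in n4 = N2 in n5 = 4564.8 kg/h.
SO2 in n4: m_A = 1950×0.794 + (1−0.088)·(1−0.725)·m_A, so m_A = 1548.3/0.7492 = 2066.6 kg/h.
n5 = (1−0.725)×2066.6 + 4564.8 = 5133.1 kg/h.
Purge n14 = 0.088×5133.1 = 451.71 kg/h.

451.7 kg/h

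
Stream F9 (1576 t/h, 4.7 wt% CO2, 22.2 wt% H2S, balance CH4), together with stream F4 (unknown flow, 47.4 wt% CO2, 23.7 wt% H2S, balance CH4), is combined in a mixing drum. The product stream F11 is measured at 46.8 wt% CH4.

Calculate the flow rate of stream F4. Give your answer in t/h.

Let F4 be the unknown flow. Total out = 1576 + F4.
CH4 balance: 1152.1 + 0.289·F4 = 0.468·(1576 + F4)
(0.289 − 0.468)·F4 = 0.468×1576 − 1152.1 = -414.49
F4 = -414.49 / -0.179 = 2315.6 t/h

2316 t/h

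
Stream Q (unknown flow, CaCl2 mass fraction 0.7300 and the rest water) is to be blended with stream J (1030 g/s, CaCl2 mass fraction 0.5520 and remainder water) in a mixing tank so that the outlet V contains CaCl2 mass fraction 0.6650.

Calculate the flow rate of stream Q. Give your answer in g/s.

Let Q be the unknown flow. Total out = 1030 + Q.
CaCl2 balance: 568.56 + 0.730·Q = 0.665·(1030 + Q)
(0.730 − 0.665)·Q = 0.665×1030 − 568.56 = 116.39
Q = 116.39 / 0.065 = 1790.6 g/s

1791 g/s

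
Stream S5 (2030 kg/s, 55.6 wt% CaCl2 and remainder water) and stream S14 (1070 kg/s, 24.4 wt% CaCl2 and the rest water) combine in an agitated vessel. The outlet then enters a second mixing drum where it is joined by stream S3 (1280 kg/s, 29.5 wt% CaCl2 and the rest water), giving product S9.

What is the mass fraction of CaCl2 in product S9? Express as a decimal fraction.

0.404

Overall, product flow = 4380 kg/s.
CaCl2 in = 2030×0.556 + 1070×0.244 + 1280×0.295 = 1767.4 kg/s.
CaCl2 fraction in S9 = 0.404.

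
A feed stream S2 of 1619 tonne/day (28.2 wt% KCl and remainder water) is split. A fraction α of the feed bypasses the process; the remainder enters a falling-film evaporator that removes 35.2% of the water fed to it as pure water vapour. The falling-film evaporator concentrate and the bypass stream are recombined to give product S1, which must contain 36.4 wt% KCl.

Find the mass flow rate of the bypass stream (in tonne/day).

All 1619×0.282 = 456.56 tonne/day of KCl reaches S1, so S1 = 456.56/0.364 = 1254.3 tonne/day and vapour = 364.72 tonne/day.
The evaporator receives (1−α)·1619 of feed at 0.718 water and removes 0.352 of that water:
0.352×0.718×(1−α)×1619 = 364.72
(1−α) = 364.72/409.18 = 0.8913;  α = 0.1087.
Bypass flow = 0.1087×1619 = 175.91 tonne/day.

175.9 tonne/day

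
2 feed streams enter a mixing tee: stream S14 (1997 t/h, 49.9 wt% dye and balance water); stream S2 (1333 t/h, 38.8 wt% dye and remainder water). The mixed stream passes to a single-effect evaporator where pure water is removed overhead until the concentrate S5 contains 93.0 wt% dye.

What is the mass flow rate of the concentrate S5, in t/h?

dye entering = 1997×0.499 + 1333×0.388 = 1513.7 t/h.
All dye reports to S5, so S5 = 1513.7/0.930 = 1627.6 t/h.

1628 t/h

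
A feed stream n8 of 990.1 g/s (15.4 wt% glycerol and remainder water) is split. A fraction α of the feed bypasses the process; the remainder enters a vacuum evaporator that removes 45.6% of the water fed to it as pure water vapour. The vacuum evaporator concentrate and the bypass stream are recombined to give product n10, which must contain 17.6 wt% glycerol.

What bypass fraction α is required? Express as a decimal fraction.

0.676

All 990.1×0.154 = 152.48 g/s of glycerol reaches n10, so n10 = 152.48/0.176 = 866.34 g/s and vapour = 123.76 g/s.
The evaporator receives (1−α)·990.1 of feed at 0.846 water and removes 0.456 of that water:
0.456×0.846×(1−α)×990.1 = 123.76
(1−α) = 123.76/381.96 = 0.3240;  α = 0.6760.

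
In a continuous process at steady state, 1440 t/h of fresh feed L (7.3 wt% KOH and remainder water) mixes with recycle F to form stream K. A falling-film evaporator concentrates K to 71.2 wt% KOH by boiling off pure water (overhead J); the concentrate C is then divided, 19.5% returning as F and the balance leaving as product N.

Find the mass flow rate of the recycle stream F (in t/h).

35.76 t/h

Overall KOH balance (none leaves overhead): KOH in fresh feed = KOH in product, i.e. 1440×0.073 = (1−0.195)·C·0.712.
C = 105.12/(0.712×0.805) = 183.4 t/h.
Recycle F = 0.195×183.4 = 35.764 t/h.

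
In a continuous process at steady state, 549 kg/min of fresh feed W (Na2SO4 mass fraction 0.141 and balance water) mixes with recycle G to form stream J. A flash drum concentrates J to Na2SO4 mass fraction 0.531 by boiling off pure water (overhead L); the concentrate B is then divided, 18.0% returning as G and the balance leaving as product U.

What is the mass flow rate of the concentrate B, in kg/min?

177.8 kg/min

Overall Na2SO4 balance (none leaves overhead): Na2SO4 in fresh feed = Na2SO4 in product, i.e. 549×0.141 = (1−0.180)·B·0.531.
B = 77.409/(0.531×0.820) = 177.78 kg/min.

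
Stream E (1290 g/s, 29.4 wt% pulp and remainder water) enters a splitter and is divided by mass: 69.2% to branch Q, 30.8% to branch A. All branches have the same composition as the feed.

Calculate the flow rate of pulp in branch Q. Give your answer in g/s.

Branch Q total = 0.692×1290 = 892.68 g/s.
pulp in Q = 0.294×892.68 = 262.45 g/s.

262.4 g/s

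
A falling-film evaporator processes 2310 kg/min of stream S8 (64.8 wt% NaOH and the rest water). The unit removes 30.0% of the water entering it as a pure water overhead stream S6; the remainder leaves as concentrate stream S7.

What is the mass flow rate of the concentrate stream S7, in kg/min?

2066 kg/min

water entering = 2310×0.352 = 813.12 kg/min; overhead removed = 0.300×813.12 = 243.94 kg/min.
Concentrate = 2310 − 243.94 = 2066.1 kg/min.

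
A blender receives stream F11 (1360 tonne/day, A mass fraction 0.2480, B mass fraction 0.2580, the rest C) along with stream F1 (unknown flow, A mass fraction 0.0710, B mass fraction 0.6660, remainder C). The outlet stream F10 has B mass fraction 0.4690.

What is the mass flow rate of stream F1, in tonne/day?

Let F1 be the unknown flow. Total out = 1360 + F1.
B balance: 350.88 + 0.666·F1 = 0.469·(1360 + F1)
(0.666 − 0.469)·F1 = 0.469×1360 − 350.88 = 286.96
F1 = 286.96 / 0.197 = 1456.6 tonne/day

1457 tonne/day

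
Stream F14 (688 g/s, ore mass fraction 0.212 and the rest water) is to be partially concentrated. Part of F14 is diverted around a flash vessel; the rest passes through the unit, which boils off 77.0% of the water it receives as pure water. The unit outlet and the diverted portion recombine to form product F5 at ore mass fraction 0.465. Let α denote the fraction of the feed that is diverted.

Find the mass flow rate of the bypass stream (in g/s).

71.07 g/s

All 688×0.212 = 145.86 g/s of ore reaches F5, so F5 = 145.86/0.465 = 313.67 g/s and vapour = 374.33 g/s.
The evaporator receives (1−α)·688 of feed at 0.788 water and removes 0.770 of that water:
0.770×0.788×(1−α)×688 = 374.33
(1−α) = 374.33/417.45 = 0.8967;  α = 0.1033.
Bypass flow = 0.1033×688 = 71.065 g/s.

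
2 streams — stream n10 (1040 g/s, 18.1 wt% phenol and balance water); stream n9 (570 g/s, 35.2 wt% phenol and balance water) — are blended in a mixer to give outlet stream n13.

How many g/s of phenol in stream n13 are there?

388.9 g/s

phenol out = phenol in = 1040×0.181 + 570×0.352 = 388.88 g/s.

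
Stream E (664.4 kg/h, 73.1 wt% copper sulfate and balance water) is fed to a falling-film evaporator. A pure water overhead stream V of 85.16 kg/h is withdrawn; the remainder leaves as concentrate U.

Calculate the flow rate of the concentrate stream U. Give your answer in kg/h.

579.2 kg/h

Concentrate = 664.4 − 85.16 = 579.24 kg/h.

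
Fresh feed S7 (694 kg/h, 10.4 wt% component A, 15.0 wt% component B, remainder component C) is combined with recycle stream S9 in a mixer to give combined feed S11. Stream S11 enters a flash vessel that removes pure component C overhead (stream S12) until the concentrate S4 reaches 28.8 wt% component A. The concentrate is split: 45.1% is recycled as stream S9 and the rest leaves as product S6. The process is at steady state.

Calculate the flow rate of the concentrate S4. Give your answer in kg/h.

Overall component A balance (none leaves overhead): component A in fresh feed = component A in product, i.e. 694×0.104 = (1−0.451)·S4·0.288.
S4 = 72.176/(0.288×0.549) = 456.49 kg/h.

456.5 kg/h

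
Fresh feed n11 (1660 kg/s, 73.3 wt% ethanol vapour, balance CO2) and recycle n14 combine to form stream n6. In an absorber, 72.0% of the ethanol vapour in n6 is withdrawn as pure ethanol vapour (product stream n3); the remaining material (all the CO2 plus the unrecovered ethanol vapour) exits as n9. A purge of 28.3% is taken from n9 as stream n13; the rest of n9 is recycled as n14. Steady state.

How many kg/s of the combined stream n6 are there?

3089 kg/s

CO2 enters only via n11 and leaves only via the purge: 1660×0.267 = 0.283×(CO2 in n9), and the absorber passes all CO2, so CO2 in n6 = CO2 in n9 = 1566.1 kg/s.
ethanol vapour in n6: m_A = 1660×0.733 + (1−0.283)·(1−0.720)·m_A, so m_A = 1216.8/0.7992 = 1522.4 kg/s.
n6 = 1522.4 + 1566.1 = 3088.6 kg/s.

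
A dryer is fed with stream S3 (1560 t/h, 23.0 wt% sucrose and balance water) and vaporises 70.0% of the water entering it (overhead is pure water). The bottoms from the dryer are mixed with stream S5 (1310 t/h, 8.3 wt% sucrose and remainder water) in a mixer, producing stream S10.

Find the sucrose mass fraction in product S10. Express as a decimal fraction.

0.230

Vapour removed = 0.700×0.770×1560 = 840.84 t/h; concentrate = 719.16 t/h.
sucrose reaching the mixer = 358.8 (from concentrate) + 1310×0.083 = 467.53 t/h.
Product flow = 719.16 + 1310 = 2029.2 t/h; sucrose fraction = 0.230.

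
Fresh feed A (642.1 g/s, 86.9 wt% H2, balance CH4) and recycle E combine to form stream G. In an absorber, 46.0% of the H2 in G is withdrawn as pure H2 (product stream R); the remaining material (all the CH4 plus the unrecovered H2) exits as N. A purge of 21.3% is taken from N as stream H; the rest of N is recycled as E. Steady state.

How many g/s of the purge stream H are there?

CH4 enters only via A and leaves only via the purge: 642.1×0.131 = 0.213×(CH4 in N), and the absorber passes all CH4, so CH4 in G = CH4 in N = 394.91 g/s.
H2 in G: m_A = 642.1×0.869 + (1−0.213)·(1−0.460)·m_A, so m_A = 557.98/0.5750 = 970.37 g/s.
N = (1−0.460)×970.37 + 394.91 = 918.91 g/s.
Purge H = 0.213×918.91 = 195.73 g/s.

195.7 g/s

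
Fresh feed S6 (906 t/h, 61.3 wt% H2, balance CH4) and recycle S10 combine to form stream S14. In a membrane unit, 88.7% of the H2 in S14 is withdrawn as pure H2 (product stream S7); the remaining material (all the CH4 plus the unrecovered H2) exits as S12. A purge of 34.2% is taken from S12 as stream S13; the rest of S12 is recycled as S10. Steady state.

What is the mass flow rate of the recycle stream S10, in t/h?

CH4 enters only via S6 and leaves only via the purge: 906×0.387 = 0.342×(CH4 in S12), and the membrane unit passes all CH4, so CH4 in S14 = CH4 in S12 = 1025.2 t/h.
H2 in S14: m_A = 906×0.613 + (1−0.342)·(1−0.887)·m_A, so m_A = 555.38/0.9256 = 599.99 t/h.
S12 = (1−0.887)×599.99 + 1025.2 = 1093 t/h.
Recycle S10 = (1−0.342)×1093 = 719.2 t/h.

719.2 t/h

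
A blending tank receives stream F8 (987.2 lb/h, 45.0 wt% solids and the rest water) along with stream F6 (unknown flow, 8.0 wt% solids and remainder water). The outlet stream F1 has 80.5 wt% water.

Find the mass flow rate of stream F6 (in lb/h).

2189 lb/h

Let F6 be the unknown flow. Total out = 987.2 + F6.
water balance: 542.96 + 0.920·F6 = 0.805·(987.2 + F6)
(0.920 − 0.805)·F6 = 0.805×987.2 − 542.96 = 251.74
F6 = 251.74 / 0.115 = 2189 lb/h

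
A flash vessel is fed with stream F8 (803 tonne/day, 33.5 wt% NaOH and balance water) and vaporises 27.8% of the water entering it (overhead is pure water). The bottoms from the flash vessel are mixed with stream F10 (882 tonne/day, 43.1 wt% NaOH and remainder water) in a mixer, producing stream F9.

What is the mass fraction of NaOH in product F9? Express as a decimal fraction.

0.422

Vapour removed = 0.278×0.665×803 = 148.45 tonne/day; concentrate = 654.55 tonne/day.
NaOH reaching the mixer = 269 (from concentrate) + 882×0.431 = 649.15 tonne/day.
Product flow = 654.55 + 882 = 1536.5 tonne/day; NaOH fraction = 0.422.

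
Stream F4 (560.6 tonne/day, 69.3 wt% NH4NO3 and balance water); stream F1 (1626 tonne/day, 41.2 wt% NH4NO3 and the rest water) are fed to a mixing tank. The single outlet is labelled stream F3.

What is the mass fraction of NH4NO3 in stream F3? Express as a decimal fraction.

0.484

Total flow out = 560.6 + 1626 = 2186.6 tonne/day.
NH4NO3 in = 560.6×0.693 + 1626×0.412 = 1058.4 tonne/day.
NH4NO3 mass fraction in F3 = 1058.4/2186.6 = 0.484.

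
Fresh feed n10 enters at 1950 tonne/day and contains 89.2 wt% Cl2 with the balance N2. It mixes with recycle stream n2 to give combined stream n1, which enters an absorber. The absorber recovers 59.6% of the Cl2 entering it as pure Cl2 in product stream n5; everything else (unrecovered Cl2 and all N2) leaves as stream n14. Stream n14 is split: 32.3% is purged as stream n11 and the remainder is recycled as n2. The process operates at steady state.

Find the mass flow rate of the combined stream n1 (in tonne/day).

3046 tonne/day

N2 enters only via n10 and leaves only via the purge: 1950×0.108 = 0.323×(N2 in n14), and the absorber passes all N2, so N2 in n1 = N2 in n14 = 652.01 tonne/day.
Cl2 in n1: m_A = 1950×0.892 + (1−0.323)·(1−0.596)·m_A, so m_A = 1739.4/0.7265 = 2394.2 tonne/day.
n1 = 2394.2 + 652.01 = 3046.3 tonne/day.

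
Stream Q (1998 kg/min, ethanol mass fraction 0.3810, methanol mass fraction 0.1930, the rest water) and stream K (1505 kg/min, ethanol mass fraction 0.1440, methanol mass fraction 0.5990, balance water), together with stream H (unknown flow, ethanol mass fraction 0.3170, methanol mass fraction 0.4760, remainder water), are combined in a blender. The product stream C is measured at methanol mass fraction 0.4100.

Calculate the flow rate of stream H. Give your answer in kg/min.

2259 kg/min

Let H be the unknown flow. Total out = 3503 + H.
methanol balance: 1287.1 + 0.476·H = 0.410·(3503 + H)
(0.476 − 0.410)·H = 0.410×3503 − 1287.1 = 149.12
H = 149.12 / 0.066 = 2259.4 kg/min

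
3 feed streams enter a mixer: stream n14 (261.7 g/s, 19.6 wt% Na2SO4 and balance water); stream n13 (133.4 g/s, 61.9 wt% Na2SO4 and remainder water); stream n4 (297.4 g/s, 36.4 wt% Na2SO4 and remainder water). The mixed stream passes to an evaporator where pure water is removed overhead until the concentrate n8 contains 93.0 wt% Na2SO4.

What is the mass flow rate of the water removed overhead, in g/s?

432.2 g/s

Na2SO4 entering = 261.7×0.196 + 133.4×0.619 + 297.4×0.364 = 242.12 g/s.
All Na2SO4 reports to n8, so n8 = 242.12/0.930 = 260.35 g/s.
Total feed = 692.5 g/s; overhead = 692.5 − 260.35 = 432.15 g/s.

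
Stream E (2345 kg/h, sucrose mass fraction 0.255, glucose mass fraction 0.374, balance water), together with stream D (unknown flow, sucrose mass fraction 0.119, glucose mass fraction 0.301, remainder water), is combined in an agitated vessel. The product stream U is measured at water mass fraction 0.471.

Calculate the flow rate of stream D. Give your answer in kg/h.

Let D be the unknown flow. Total out = 2345 + D.
water balance: 870 + 0.580·D = 0.471·(2345 + D)
(0.580 − 0.471)·D = 0.471×2345 − 870 = 234.5
D = 234.5 / 0.109 = 2151.4 kg/h

2151 kg/h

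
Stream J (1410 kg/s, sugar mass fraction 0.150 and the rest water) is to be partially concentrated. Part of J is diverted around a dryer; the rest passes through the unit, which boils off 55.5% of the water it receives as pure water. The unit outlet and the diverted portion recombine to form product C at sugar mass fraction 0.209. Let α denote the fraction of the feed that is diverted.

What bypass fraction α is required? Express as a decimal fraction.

0.402

All 1410×0.150 = 211.5 kg/s of sugar reaches C, so C = 211.5/0.209 = 1012 kg/s and vapour = 398.04 kg/s.
The evaporator receives (1−α)·1410 of feed at 0.850 water and removes 0.555 of that water:
0.555×0.850×(1−α)×1410 = 398.04
(1−α) = 398.04/665.17 = 0.5984;  α = 0.4016.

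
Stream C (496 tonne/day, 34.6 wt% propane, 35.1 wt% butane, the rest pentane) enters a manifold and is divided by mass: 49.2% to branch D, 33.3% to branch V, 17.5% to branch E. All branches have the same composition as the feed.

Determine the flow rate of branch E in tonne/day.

86.8 tonne/day

Branch E flow = 0.175×496 = 86.8 tonne/day.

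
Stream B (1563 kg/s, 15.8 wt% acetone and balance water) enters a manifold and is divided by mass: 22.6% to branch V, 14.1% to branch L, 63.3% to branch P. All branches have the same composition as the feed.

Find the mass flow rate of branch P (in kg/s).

Branch P flow = 0.633×1563 = 989.38 kg/s.

989.4 kg/s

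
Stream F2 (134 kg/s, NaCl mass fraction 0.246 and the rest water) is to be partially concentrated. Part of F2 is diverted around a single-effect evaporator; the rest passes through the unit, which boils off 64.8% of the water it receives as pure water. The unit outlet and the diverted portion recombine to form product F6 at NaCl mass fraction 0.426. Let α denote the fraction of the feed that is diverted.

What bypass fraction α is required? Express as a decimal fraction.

All 134×0.246 = 32.964 kg/s of NaCl reaches F6, so F6 = 32.964/0.426 = 77.38 kg/s and vapour = 56.62 kg/s.
The evaporator receives (1−α)·134 of feed at 0.754 water and removes 0.648 of that water:
0.648×0.754×(1−α)×134 = 56.62
(1−α) = 56.62/65.471 = 0.8648;  α = 0.1352.

0.135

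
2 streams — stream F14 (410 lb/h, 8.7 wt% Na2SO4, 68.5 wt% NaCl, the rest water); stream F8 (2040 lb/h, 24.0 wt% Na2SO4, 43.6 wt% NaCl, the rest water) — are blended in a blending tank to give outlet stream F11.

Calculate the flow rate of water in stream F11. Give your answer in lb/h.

water out = water in = 410×0.228 + 2040×0.324 = 754.44 lb/h.

754.4 lb/h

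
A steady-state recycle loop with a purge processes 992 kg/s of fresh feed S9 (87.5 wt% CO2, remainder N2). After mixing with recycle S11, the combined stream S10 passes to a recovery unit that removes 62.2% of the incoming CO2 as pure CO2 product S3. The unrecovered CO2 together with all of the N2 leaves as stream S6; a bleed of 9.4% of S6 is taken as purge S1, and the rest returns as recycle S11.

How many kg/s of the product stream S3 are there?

821.1 kg/s

CO2 in S10: m_A = 992×0.875 + (1−0.094)·(1−0.622)·m_A, so m_A = 868/0.6575 = 1320.1 kg/s.
Product S3 = 0.622×1320.1 = 821.09 kg/s.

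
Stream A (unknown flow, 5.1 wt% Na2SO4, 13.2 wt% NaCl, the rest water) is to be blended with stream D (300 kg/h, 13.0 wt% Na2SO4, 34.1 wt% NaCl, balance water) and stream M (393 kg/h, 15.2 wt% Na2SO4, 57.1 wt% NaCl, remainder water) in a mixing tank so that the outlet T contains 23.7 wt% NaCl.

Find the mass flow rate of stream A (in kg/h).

Let A be the unknown flow. Total out = 693 + A.
NaCl balance: 326.7 + 0.132·A = 0.237·(693 + A)
(0.132 − 0.237)·A = 0.237×693 − 326.7 = -162.46
A = -162.46 / -0.105 = 1547.3 kg/h

1547 kg/h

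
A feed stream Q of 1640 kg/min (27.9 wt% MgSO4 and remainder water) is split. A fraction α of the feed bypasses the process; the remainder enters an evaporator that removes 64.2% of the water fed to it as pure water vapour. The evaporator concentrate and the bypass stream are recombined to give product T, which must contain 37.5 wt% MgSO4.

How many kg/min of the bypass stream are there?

All 1640×0.279 = 457.56 kg/min of MgSO4 reaches T, so T = 457.56/0.375 = 1220.2 kg/min and vapour = 419.84 kg/min.
The evaporator receives (1−α)·1640 of feed at 0.721 water and removes 0.642 of that water:
0.642×0.721×(1−α)×1640 = 419.84
(1−α) = 419.84/759.13 = 0.5531;  α = 0.4469.
Bypass flow = 0.4469×1640 = 732.99 kg/min.

733 kg/min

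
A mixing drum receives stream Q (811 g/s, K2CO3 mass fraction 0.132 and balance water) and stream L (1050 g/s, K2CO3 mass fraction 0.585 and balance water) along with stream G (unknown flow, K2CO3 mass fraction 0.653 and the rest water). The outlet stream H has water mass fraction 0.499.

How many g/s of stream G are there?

Let G be the unknown flow. Total out = 1861 + G.
water balance: 1139.7 + 0.347·G = 0.499·(1861 + G)
(0.347 − 0.499)·G = 0.499×1861 − 1139.7 = -211.06
G = -211.06 / -0.152 = 1388.5 g/s

1389 g/s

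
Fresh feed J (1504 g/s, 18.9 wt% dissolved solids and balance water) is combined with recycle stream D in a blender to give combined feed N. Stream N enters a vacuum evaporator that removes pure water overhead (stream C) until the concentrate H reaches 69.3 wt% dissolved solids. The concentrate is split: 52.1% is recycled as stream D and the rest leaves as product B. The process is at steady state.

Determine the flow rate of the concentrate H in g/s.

856.3 g/s

Overall dissolved solids balance (none leaves overhead): dissolved solids in fresh feed = dissolved solids in product, i.e. 1504×0.189 = (1−0.521)·H·0.693.
H = 284.26/(0.693×0.479) = 856.33 g/s.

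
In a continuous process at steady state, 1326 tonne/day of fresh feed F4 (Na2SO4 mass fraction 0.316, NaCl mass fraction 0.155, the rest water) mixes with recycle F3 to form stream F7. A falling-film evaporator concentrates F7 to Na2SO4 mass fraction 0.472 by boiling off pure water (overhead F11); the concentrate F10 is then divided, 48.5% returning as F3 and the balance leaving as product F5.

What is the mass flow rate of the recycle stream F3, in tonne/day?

Overall Na2SO4 balance (none leaves overhead): Na2SO4 in fresh feed = Na2SO4 in product, i.e. 1326×0.316 = (1−0.485)·F10·0.472.
F10 = 419.02/(0.472×0.515) = 1723.8 tonne/day.
Recycle F3 = 0.485×1723.8 = 836.03 tonne/day.

836 tonne/day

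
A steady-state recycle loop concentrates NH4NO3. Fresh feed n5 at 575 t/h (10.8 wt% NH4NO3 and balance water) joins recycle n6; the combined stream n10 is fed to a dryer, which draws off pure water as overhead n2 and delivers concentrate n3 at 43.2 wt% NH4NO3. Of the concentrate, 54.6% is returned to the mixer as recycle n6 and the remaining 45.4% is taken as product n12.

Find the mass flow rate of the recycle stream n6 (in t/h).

172.9 t/h

Overall NH4NO3 balance (none leaves overhead): NH4NO3 in fresh feed = NH4NO3 in product, i.e. 575×0.108 = (1−0.546)·n3·0.432.
n3 = 62.1/(0.432×0.454) = 316.63 t/h.
Recycle n6 = 0.546×316.63 = 172.88 t/h.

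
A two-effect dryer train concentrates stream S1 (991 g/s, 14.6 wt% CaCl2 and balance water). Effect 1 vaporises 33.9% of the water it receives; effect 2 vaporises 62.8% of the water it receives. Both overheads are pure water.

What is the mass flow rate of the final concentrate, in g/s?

water in feed = 991×0.854 = 846.31 g/s.
After stage 1: water left = (1−0.339)×846.31 = 559.41; stream total = 704.1 g/s.
After stage 2: water left = (1−0.628)×559.41 = 208.1; final concentrate = 352.79 g/s.

352.8 g/s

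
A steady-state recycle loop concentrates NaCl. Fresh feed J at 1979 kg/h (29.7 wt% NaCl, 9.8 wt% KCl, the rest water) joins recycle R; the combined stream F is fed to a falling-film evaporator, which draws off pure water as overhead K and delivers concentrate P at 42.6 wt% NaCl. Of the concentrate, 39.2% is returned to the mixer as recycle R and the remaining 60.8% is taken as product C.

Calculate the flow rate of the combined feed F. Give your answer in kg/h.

2869 kg/h

Overall NaCl balance (none leaves overhead): NaCl in fresh feed = NaCl in product, i.e. 1979×0.297 = (1−0.392)·P·0.426.
P = 587.76/(0.426×0.608) = 2269.3 kg/h.
Recycle R = 0.392×2269.3 = 889.56 kg/h.
Combined feed F = 1979 + 889.56 = 2868.6 kg/h.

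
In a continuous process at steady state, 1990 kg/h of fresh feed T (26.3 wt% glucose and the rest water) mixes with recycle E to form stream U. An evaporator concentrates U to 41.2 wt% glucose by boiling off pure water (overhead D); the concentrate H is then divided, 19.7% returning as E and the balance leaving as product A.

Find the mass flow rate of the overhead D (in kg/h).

719.7 kg/h

Overall glucose balance (none leaves overhead): glucose in fresh feed = glucose in product, i.e. 1990×0.263 = (1−0.197)·H·0.412.
H = 523.37/(0.412×0.803) = 1582 kg/h.
Recycle E = 0.197×1582 = 311.65 kg/h.
Combined feed U = 1990 + 311.65 = 2301.6 kg/h.
Overhead D = U − H = 2301.6 − 1582 = 719.68 kg/h.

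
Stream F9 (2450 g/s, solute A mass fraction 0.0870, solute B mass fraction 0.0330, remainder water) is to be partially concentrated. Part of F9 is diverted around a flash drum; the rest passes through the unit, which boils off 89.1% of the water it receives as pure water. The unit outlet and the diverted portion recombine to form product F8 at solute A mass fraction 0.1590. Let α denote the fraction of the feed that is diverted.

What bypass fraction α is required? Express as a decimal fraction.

0.422

All 2450×0.087 = 213.15 g/s of solute A reaches F8, so F8 = 213.15/0.159 = 1340.6 g/s and vapour = 1109.4 g/s.
The evaporator receives (1−α)·2450 of feed at 0.880 water and removes 0.891 of that water:
0.891×0.880×(1−α)×2450 = 1109.4
(1−α) = 1109.4/1921 = 0.5775;  α = 0.4225.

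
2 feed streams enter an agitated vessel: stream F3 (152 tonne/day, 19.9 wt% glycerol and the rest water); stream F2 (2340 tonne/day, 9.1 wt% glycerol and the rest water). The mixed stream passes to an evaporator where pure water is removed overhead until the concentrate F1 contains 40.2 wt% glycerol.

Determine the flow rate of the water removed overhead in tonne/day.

glycerol entering = 152×0.199 + 2340×0.091 = 243.19 tonne/day.
All glycerol reports to F1, so F1 = 243.19/0.402 = 604.95 tonne/day.
Total feed = 2492 tonne/day; overhead = 2492 − 604.95 = 1887.1 tonne/day.

1887 tonne/day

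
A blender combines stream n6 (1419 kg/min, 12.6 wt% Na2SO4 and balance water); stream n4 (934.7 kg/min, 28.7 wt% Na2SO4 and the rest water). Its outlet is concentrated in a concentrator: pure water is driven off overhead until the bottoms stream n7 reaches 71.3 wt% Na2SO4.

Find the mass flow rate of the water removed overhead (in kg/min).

1727 kg/min

Na2SO4 entering = 1419×0.126 + 934.7×0.287 = 447.05 kg/min.
All Na2SO4 reports to n7, so n7 = 447.05/0.713 = 627 kg/min.
Total feed = 2353.7 kg/min; overhead = 2353.7 − 627 = 1726.7 kg/min.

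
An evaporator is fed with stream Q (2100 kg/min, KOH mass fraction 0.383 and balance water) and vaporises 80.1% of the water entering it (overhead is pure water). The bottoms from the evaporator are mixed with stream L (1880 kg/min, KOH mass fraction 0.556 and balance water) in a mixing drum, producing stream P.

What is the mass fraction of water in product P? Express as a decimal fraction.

Vapour removed = 0.801×0.617×2100 = 1037.9 kg/min; concentrate = 1062.1 kg/min.
water reaching the mixer = 257.84 (from concentrate) + 1880×0.444 = 1092.6 kg/min.
Product flow = 1062.1 + 1880 = 2942.1 kg/min; water fraction = 0.371.

0.371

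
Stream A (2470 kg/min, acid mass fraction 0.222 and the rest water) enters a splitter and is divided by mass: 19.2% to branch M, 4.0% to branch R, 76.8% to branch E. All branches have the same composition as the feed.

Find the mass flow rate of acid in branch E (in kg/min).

421.1 kg/min

Branch E total = 0.768×2470 = 1897 kg/min.
acid in E = 0.222×1897 = 421.13 kg/min.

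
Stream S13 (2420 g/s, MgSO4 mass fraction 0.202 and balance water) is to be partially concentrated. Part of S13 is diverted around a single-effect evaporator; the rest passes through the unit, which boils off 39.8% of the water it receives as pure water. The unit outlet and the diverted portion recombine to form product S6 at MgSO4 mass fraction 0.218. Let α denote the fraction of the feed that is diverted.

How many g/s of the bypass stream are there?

1861 g/s

All 2420×0.202 = 488.84 g/s of MgSO4 reaches S6, so S6 = 488.84/0.218 = 2242.4 g/s and vapour = 177.61 g/s.
The evaporator receives (1−α)·2420 of feed at 0.798 water and removes 0.398 of that water:
0.398×0.798×(1−α)×2420 = 177.61
(1−α) = 177.61/768.6 = 0.2311;  α = 0.7689.
Bypass flow = 0.7689×2420 = 1860.8 g/s.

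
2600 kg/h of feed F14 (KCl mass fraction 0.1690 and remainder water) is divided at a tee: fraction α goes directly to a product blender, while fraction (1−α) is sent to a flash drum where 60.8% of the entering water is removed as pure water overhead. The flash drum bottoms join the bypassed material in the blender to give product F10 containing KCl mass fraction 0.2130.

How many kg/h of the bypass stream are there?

1537 kg/h

All 2600×0.169 = 439.4 kg/h of KCl reaches F10, so F10 = 439.4/0.213 = 2062.9 kg/h and vapour = 537.09 kg/h.
The evaporator receives (1−α)·2600 of feed at 0.831 water and removes 0.608 of that water:
0.608×0.831×(1−α)×2600 = 537.09
(1−α) = 537.09/1313.6 = 0.4089;  α = 0.5911.
Bypass flow = 0.5911×2600 = 1537 kg/h.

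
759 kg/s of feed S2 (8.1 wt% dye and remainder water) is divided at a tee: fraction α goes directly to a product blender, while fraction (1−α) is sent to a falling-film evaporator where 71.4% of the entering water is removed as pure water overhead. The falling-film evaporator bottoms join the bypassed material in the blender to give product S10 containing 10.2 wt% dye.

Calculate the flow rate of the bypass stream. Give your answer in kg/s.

All 759×0.081 = 61.479 kg/s of dye reaches S10, so S10 = 61.479/0.102 = 602.74 kg/s and vapour = 156.26 kg/s.
The evaporator receives (1−α)·759 of feed at 0.919 water and removes 0.714 of that water:
0.714×0.919×(1−α)×759 = 156.26
(1−α) = 156.26/498.03 = 0.3138;  α = 0.6862.
Bypass flow = 0.6862×759 = 520.85 kg/s.

520.9 kg/s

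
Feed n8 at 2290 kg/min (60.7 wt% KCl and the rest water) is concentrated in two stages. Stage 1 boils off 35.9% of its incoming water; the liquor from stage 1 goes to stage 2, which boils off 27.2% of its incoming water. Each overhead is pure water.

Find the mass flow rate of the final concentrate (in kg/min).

water in feed = 2290×0.393 = 899.97 kg/min.
After stage 1: water left = (1−0.359)×899.97 = 576.88; stream total = 1966.9 kg/min.
After stage 2: water left = (1−0.272)×576.88 = 419.97; final concentrate = 1810 kg/min.

1810 kg/min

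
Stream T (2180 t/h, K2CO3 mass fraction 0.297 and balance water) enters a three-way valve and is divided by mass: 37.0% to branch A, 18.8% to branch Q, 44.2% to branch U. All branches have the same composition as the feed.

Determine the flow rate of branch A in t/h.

Branch A flow = 0.370×2180 = 806.6 t/h.

806.6 t/h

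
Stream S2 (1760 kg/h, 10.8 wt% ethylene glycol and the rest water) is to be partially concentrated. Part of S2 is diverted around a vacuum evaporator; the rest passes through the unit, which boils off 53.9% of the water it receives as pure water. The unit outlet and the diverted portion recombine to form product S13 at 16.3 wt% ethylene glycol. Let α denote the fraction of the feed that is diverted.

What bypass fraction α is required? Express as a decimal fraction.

0.298

All 1760×0.108 = 190.08 kg/h of ethylene glycol reaches S13, so S13 = 190.08/0.163 = 1166.1 kg/h and vapour = 593.87 kg/h.
The evaporator receives (1−α)·1760 of feed at 0.892 water and removes 0.539 of that water:
0.539×0.892×(1−α)×1760 = 593.87
(1−α) = 593.87/846.19 = 0.7018;  α = 0.2982.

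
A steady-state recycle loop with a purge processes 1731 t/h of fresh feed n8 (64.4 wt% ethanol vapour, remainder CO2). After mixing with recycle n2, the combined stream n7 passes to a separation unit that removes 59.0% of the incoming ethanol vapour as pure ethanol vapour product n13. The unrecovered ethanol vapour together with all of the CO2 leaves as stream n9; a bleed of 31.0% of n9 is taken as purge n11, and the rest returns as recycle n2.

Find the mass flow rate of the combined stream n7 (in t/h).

3542 t/h

CO2 enters only via n8 and leaves only via the purge: 1731×0.356 = 0.310×(CO2 in n9), and the separation unit passes all CO2, so CO2 in n7 = CO2 in n9 = 1987.9 t/h.
ethanol vapour in n7: m_A = 1731×0.644 + (1−0.310)·(1−0.590)·m_A, so m_A = 1114.8/0.7171 = 1554.5 t/h.
n7 = 1554.5 + 1987.9 = 3542.4 t/h.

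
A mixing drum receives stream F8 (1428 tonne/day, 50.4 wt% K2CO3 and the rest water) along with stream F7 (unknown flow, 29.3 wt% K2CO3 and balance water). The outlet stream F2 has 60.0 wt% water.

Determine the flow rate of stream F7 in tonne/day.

1388 tonne/day

Let F7 be the unknown flow. Total out = 1428 + F7.
water balance: 708.29 + 0.707·F7 = 0.600·(1428 + F7)
(0.707 − 0.600)·F7 = 0.600×1428 − 708.29 = 148.51
F7 = 148.51 / 0.107 = 1388 tonne/day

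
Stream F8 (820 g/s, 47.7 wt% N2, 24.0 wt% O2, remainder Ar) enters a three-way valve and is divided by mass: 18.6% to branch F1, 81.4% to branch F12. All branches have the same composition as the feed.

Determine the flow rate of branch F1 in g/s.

Branch F1 flow = 0.186×820 = 152.52 g/s.

152.5 g/s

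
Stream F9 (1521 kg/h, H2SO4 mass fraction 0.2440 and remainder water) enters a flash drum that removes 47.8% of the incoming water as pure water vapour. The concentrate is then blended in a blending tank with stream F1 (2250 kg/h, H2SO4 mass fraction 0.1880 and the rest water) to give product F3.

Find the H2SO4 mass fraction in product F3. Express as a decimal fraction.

0.2465

Vapour removed = 0.478×0.756×1521 = 549.64 kg/h; concentrate = 971.36 kg/h.
H2SO4 reaching the mixer = 371.12 (from concentrate) + 2250×0.188 = 794.12 kg/h.
Product flow = 971.36 + 2250 = 3221.4 kg/h; H2SO4 fraction = 0.2465.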